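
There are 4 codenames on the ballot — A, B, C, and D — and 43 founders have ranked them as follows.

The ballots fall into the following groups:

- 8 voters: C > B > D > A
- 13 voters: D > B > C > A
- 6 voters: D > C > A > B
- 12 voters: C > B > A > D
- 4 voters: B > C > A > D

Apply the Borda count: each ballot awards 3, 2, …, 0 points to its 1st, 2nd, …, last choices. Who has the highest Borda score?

C

Borda scores:
  A: 8·0 + 13·0 + 6·1 + 12·1 + 4·1 = 22
  B: 8·2 + 13·2 + 6·0 + 12·2 + 4·3 = 78
  C: 8·3 + 13·1 + 6·2 + 12·3 + 4·2 = 93
  D: 8·1 + 13·3 + 6·3 + 12·0 + 4·0 = 65
C has the highest total.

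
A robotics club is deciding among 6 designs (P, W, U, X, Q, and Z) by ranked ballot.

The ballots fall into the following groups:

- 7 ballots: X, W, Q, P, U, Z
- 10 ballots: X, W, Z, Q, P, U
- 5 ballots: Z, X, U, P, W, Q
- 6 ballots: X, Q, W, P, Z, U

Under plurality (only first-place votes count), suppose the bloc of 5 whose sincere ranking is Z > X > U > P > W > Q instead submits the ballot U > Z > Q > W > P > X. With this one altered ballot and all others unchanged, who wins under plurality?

First-place totals with the altered ballot: P 0, W 0, U 5, X 23, Q 0, Z 0.
The winner is unchanged: still X.

X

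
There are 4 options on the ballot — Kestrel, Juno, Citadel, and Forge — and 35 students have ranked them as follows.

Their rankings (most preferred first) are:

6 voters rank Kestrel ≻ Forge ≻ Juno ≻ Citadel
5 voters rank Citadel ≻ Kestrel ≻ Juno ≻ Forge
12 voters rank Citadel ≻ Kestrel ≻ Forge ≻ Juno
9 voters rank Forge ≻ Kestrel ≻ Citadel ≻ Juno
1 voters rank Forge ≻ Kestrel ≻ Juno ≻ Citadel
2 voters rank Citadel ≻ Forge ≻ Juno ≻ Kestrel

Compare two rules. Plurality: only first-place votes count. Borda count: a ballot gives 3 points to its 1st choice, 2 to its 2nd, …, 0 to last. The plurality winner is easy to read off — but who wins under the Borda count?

Plurality first-place counts: Kestrel 6, Juno 0, Citadel 19, Forge 10 → Citadel.
Borda totals: Kestrel 72, Juno 14, Citadel 66, Forge 58 → Kestrel.

Kestrel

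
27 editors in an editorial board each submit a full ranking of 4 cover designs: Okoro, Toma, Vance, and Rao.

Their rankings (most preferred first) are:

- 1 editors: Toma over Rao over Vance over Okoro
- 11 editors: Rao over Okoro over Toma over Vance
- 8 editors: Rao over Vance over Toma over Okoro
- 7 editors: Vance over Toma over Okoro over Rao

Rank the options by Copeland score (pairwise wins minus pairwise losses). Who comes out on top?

Pairwise results:
  Okoro vs Toma: Toma wins 16–11.
  Okoro vs Vance: Vance wins 16–11.
  Okoro vs Rao: Rao wins 20–7.
  Toma vs Vance: Vance wins 15–12.
  Toma vs Rao: Rao wins 19–8.
  Vance vs Rao: Rao wins 20–7.
Copeland scores (wins − losses):
  Okoro: 0 − 3 = -3
  Toma: 1 − 2 = -1
  Vance: 2 − 1 = 1
  Rao: 3 − 0 = 3
Rao has the best Copeland score.

Rao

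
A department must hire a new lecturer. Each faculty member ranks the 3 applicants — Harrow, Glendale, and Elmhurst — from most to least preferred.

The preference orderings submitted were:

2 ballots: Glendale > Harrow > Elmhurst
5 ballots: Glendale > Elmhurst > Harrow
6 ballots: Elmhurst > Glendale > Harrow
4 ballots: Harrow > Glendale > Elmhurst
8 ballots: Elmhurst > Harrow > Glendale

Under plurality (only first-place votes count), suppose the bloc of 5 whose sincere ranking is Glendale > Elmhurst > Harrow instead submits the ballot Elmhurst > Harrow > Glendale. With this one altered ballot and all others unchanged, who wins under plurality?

First-place totals with the altered ballot: Harrow 4, Glendale 2, Elmhurst 19.
The winner is unchanged: still Elmhurst.

Elmhurst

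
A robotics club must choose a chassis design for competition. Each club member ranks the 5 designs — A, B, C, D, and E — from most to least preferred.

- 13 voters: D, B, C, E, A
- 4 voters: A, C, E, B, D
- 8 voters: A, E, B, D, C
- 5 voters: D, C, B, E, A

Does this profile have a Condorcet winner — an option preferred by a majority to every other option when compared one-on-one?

Head-to-head results (30 voters total):
A vs B: B wins 18–12.
A vs C: C wins 18–12.
A vs D: D wins 18–12.
A vs E: E wins 18–12.
B vs C: B wins 21–9.
B vs D: D wins 18–12.
B vs E: B wins 18–12.
C vs D: D wins 26–4.
C vs E: C wins 22–8.
D vs E: D wins 18–12.
D beats each rival — A (18–12), B (18–12), C (26–4), E (18–12) — so D is the Condorcet winner.

Yes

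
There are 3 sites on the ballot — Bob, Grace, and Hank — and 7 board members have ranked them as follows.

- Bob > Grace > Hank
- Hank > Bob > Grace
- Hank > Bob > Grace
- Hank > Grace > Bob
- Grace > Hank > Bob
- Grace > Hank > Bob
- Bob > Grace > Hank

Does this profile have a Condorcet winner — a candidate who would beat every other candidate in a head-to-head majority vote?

No

Head-to-head results (7 voters total):
Bob vs Grace: Bob wins 4–3.
Bob vs Hank: Hank wins 5–2.
Grace vs Hank: Grace wins 4–3.
No candidate beats all others: Bob beats Grace beats Hank beats Bob, a majority cycle.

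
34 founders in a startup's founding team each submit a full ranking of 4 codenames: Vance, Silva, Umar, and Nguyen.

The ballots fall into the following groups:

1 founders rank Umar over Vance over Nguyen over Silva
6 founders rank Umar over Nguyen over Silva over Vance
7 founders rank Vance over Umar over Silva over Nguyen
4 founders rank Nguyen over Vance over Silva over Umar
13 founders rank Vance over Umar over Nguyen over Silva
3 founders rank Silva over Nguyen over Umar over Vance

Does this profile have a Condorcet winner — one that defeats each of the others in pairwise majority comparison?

Head-to-head results (34 voters total):
Vance vs Silva: Vance wins 25–9.
Vance vs Umar: Vance wins 24–10.
Vance vs Nguyen: Vance wins 21–13.
Silva vs Umar: Umar wins 27–7.
Silva vs Nguyen: Nguyen wins 24–10.
Umar vs Nguyen: Umar wins 27–7.
Vance beats each rival — Silva (25–9), Umar (24–10), Nguyen (21–13) — so Vance is the Condorcet winner.

Yes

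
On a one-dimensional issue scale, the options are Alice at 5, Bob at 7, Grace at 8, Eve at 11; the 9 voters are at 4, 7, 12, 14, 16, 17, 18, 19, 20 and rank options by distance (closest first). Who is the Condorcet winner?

Eve

With single-peaked preferences on a line, the Condorcet winner is the candidate closest to the median voter.
The median voter (position 16) is closest to Eve at 11.
Check: Eve vs Bob — voters closer to Eve: 7 of 9.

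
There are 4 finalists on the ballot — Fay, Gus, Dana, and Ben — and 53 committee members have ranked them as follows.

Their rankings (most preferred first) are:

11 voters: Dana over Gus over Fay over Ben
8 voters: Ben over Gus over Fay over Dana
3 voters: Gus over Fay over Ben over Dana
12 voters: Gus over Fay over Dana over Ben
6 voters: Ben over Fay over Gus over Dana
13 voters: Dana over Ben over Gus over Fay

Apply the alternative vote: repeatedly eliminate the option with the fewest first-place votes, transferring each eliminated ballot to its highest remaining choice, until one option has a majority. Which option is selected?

Gus

Round 1: Dana 24, Gus 15, Ben 14, Fay 0. Fay has the fewest and is eliminated.
Round 2: Dana 24, Gus 15, Ben 14. Ben has the fewest and is eliminated.
Round 3: Gus 29, Dana 24. Gus has a majority.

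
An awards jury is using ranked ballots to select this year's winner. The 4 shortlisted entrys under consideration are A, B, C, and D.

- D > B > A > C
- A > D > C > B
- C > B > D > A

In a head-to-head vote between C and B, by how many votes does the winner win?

1

Ballots ranking C above B: 2.
Ballots ranking B above C: 1.
C wins 2–1, a margin of 1.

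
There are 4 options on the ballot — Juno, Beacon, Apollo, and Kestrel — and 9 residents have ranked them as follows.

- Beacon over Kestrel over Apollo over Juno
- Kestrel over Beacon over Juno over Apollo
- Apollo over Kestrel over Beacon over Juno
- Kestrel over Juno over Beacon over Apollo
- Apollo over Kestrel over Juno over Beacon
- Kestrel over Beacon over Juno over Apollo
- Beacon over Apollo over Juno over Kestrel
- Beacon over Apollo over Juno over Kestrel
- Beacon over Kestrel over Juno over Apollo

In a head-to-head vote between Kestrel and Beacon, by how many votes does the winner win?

1

Ballots ranking Kestrel above Beacon: 5.
Ballots ranking Beacon above Kestrel: 4.
Kestrel wins 5–4, a margin of 1.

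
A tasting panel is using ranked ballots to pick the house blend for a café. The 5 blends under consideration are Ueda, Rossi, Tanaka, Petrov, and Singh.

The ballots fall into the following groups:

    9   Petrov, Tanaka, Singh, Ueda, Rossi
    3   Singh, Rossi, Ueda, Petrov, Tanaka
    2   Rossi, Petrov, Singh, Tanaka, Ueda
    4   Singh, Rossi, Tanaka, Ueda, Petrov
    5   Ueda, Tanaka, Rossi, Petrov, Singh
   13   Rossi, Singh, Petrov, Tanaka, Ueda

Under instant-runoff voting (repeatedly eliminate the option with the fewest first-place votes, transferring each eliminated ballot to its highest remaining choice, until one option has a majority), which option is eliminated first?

Tanaka

Round 1: Rossi 15, Petrov 9, Singh 7, Ueda 5, Tanaka 0. Tanaka has the fewest and is eliminated.
Round 2: Rossi 15, Petrov 9, Singh 7, Ueda 5. Ueda has the fewest and is eliminated.
Round 3: Rossi 20, Petrov 9, Singh 7. Rossi has a majority.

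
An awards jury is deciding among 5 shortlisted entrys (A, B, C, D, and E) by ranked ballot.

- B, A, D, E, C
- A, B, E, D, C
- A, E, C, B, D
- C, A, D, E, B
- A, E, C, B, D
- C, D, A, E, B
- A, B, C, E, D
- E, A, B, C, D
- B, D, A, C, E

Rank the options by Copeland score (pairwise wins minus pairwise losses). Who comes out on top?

Pairwise results:
  A vs B: A wins 7–2.
  A vs C: A wins 7–2.
  A vs D: A wins 7–2.
  A vs E: A wins 8–1.
  B vs C: B wins 5–4.
  B vs D: B wins 7–2.
  B vs E: E wins 5–4.
  C vs D: C wins 6–3.
  C vs E: E wins 5–4.
  D vs E: E wins 5–4.
Copeland scores (wins − losses):
  A: 4 − 0 = 4
  B: 2 − 2 = 0
  C: 1 − 3 = -2
  D: 0 − 4 = -4
  E: 3 − 1 = 2
A has the best Copeland score.

A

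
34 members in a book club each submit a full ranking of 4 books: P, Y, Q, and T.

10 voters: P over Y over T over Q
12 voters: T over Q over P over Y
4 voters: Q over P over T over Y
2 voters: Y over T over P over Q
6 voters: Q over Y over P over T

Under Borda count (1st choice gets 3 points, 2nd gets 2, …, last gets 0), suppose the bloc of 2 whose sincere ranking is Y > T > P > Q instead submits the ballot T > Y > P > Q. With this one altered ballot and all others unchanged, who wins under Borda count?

Borda totals with the altered ballot: P 58, Y 36, Q 54, T 56.
The winner is unchanged: still P.

P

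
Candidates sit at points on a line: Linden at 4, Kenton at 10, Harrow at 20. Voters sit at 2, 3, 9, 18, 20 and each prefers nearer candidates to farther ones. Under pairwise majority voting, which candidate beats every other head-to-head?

Kenton

With single-peaked preferences on a line, the Condorcet winner is the candidate closest to the median voter.
The median voter (position 9) is closest to Kenton at 10.
Check: Kenton vs Harrow — voters closer to Kenton: 3 of 5.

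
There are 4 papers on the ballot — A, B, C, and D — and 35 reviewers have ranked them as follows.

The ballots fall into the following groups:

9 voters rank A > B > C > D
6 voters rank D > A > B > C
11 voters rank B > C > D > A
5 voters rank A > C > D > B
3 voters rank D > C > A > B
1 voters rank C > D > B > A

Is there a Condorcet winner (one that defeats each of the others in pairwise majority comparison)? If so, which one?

Head-to-head results (35 voters total):
A vs B: A wins 23–12.
A vs C: A wins 20–15.
A vs D: D wins 21–14.
B vs C: B wins 26–9.
B vs D: B wins 20–15.
C vs D: C wins 26–9.
No candidate beats all others: A beats B beats D beats A, a majority cycle.

There is no Condorcet winner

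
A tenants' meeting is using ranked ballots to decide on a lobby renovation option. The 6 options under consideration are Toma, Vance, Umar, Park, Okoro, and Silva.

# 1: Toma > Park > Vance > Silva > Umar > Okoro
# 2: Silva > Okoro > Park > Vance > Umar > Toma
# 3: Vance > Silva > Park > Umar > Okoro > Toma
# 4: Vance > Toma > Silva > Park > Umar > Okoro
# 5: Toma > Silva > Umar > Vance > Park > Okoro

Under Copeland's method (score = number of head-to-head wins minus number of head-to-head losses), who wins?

Pairwise results:
  Toma vs Vance: Vance wins 3–2.
  Toma vs Umar: Toma wins 3–2.
  Toma vs Park: Toma wins 3–2.
  Toma vs Okoro: Toma wins 3–2.
  Toma vs Silva: Toma wins 3–2.
  Vance vs Umar: Vance wins 4–1.
  Vance vs Park: Vance wins 3–2.
  Vance vs Okoro: Vance wins 4–1.
  Vance vs Silva: Vance wins 3–2.
  Umar vs Park: Park wins 4–1.
  Umar vs Okoro: Umar wins 4–1.
  Umar vs Silva: Silva wins 5–0.
  Park vs Okoro: Park wins 4–1.
  Park vs Silva: Silva wins 4–1.
  Okoro vs Silva: Silva wins 5–0.
Copeland scores (wins − losses):
  Toma: 4 − 1 = 3
  Vance: 5 − 0 = 5
  Umar: 1 − 4 = -3
  Park: 2 − 3 = -1
  Okoro: 0 − 5 = -5
  Silva: 3 − 2 = 1
Vance has the best Copeland score.

Vance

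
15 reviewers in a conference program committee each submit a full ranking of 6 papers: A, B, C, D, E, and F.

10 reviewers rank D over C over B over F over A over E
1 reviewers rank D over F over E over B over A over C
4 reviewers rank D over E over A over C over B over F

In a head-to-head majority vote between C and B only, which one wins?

Ballots ranking C above B: 10+4 = 14.
Ballots ranking B above C: 1.
C wins the head-to-head, 14–1.

C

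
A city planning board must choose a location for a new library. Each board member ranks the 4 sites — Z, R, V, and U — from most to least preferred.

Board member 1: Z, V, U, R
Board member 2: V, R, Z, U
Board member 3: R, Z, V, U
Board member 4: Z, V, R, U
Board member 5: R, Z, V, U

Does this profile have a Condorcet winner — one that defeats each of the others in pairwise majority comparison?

No

Head-to-head results (5 voters total):
Z vs R: R wins 3–2.
Z vs V: Z wins 4–1.
Z vs U: Z wins 5–0.
R vs V: V wins 3–2.
R vs U: R wins 4–1.
V vs U: V wins 5–0.
No candidate beats all others: Z beats V beats R beats Z, a majority cycle.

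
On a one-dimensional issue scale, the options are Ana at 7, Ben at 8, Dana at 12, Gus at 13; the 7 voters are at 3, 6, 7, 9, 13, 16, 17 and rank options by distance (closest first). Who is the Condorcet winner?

With single-peaked preferences on a line, the Condorcet winner is the candidate closest to the median voter.
The median voter (position 9) is closest to Ben at 8.
Check: Ben vs Ana — voters closer to Ben: 4 of 7.

Ben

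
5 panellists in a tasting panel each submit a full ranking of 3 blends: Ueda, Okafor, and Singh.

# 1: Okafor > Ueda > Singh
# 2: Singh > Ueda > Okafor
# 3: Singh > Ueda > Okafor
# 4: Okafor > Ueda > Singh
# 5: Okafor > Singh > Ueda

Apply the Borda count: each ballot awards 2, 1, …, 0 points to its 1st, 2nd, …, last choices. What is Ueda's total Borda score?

4

Borda scores:
  Ueda: 1 + 1 + 1 + 1 + 0 = 4
  Okafor: 2 + 0 + 0 + 2 + 2 = 6
  Singh: 0 + 2 + 2 + 0 + 1 = 5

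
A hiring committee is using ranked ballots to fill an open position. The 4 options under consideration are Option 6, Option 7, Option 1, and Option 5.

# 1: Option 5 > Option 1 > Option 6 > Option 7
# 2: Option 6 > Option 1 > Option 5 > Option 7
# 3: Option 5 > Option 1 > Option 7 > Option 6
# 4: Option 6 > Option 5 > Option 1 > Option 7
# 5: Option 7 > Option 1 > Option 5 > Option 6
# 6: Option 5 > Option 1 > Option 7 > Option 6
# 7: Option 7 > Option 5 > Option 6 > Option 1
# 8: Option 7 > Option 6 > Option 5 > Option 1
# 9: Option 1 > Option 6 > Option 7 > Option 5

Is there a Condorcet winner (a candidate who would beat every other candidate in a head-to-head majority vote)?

Head-to-head results (9 voters total):
Option 6 vs Option 7: Option 7 wins 5–4.
Option 6 vs Option 1: Option 1 wins 5–4.
Option 6 vs Option 5: Option 5 wins 5–4.
Option 7 vs Option 1: Option 1 wins 6–3.
Option 7 vs Option 5: Option 5 wins 5–4.
Option 1 vs Option 5: Option 5 wins 6–3.
Option 5 beats each rival — Option 6 (5–4), Option 7 (5–4), Option 1 (6–3) — so Option 5 is the Condorcet winner.

Yes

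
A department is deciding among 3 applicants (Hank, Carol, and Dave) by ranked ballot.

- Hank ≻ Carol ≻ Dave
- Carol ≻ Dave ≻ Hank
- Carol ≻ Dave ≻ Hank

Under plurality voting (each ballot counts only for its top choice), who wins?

First-place vote totals:
  Hank: 1
  Carol: 2
  Dave: 0
Carol has the most first-place votes.

Carol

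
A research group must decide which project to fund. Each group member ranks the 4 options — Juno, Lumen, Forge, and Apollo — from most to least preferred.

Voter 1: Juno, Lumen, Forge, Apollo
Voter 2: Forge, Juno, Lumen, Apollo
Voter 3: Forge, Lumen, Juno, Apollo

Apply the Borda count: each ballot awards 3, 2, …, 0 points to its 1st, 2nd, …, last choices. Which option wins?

Borda scores:
  Juno: 3 + 2 + 1 = 6
  Lumen: 2 + 1 + 2 = 5
  Forge: 1 + 3 + 3 = 7
  Apollo: 0 + 0 + 0 = 0
Forge has the highest total.

Forge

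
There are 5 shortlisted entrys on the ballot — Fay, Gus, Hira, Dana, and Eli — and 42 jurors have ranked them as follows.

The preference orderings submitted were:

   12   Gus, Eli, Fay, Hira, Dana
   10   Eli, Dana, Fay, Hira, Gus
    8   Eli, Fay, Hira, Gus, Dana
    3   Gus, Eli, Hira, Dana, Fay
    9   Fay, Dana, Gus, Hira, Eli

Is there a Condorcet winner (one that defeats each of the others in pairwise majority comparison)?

Head-to-head results (42 voters total):
Fay vs Gus: Fay wins 27–15.
Fay vs Hira: Fay wins 39–3.
Fay vs Dana: Fay wins 29–13.
Fay vs Eli: Eli wins 33–9.
Gus vs Hira: Gus wins 24–18.
Gus vs Dana: Gus wins 23–19.
Gus vs Eli: Gus wins 24–18.
Hira vs Dana: Hira wins 23–19.
Hira vs Eli: Eli wins 33–9.
Dana vs Eli: Eli wins 33–9.
No candidate beats all others: Fay beats Gus beats Eli beats Fay, a majority cycle.

No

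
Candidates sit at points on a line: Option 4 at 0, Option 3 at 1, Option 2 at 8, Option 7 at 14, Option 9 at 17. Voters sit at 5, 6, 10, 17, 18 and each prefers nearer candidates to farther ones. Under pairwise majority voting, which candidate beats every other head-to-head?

With single-peaked preferences on a line, the Condorcet winner is the candidate closest to the median voter.
The median voter (position 10) is closest to Option 2 at 8.
Check: Option 2 vs Option 4 — voters closer to Option 2: 5 of 5.

Option 2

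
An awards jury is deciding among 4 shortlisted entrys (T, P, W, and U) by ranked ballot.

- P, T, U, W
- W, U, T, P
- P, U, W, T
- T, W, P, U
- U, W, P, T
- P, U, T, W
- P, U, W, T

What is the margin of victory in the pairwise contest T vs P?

3

Ballots ranking T above P: 2.
Ballots ranking P above T: 5.
P wins 5–2, a margin of 3.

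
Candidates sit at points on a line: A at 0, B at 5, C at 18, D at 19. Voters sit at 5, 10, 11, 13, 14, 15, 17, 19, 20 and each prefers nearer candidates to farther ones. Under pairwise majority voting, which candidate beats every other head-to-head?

With single-peaked preferences on a line, the Condorcet winner is the candidate closest to the median voter.
The median voter (position 14) is closest to C at 18.
Check: C vs A — voters closer to C: 8 of 9.

C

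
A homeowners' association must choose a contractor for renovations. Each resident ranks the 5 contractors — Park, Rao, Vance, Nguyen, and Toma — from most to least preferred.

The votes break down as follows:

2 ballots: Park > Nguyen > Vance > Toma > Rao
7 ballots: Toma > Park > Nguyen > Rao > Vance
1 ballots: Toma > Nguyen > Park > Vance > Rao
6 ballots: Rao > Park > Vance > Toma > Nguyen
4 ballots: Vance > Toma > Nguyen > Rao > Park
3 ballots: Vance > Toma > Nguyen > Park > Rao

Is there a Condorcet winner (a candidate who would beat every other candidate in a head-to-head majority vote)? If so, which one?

Head-to-head results (23 voters total):
Park vs Rao: Park wins 13–10.
Park vs Vance: Park wins 16–7.
Park vs Nguyen: Park wins 15–8.
Park vs Toma: Toma wins 15–8.
Rao vs Vance: Rao wins 13–10.
Rao vs Nguyen: Nguyen wins 17–6.
Rao vs Toma: Toma wins 17–6.
Vance vs Nguyen: Vance wins 13–10.
Vance vs Toma: Vance wins 15–8.
Nguyen vs Toma: Toma wins 21–2.
No candidate beats all others: Park beats Vance beats Toma beats Park, a majority cycle.

There is no Condorcet winner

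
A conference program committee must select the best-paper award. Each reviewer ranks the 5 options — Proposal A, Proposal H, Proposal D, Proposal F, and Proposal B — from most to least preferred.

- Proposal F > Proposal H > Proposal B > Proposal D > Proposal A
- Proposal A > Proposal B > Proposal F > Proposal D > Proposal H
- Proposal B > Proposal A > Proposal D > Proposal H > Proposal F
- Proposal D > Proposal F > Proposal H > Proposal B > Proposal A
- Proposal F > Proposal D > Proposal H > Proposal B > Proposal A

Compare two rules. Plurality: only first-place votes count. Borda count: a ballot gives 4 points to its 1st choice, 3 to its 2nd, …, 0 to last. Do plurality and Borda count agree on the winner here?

Yes

Plurality first-place counts: Proposal A 1, Proposal H 0, Proposal D 1, Proposal F 2, Proposal B 1 → Proposal F.
Borda totals: Proposal A 7, Proposal H 8, Proposal D 11, Proposal F 13, Proposal B 11 → Proposal F.
The two rules agree on Proposal F.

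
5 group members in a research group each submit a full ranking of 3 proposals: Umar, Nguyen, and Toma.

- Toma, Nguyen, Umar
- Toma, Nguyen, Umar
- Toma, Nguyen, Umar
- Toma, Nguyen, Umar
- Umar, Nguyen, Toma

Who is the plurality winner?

Toma

First-place vote totals:
  Umar: 1
  Nguyen: 0
  Toma: 4
Toma has the most first-place votes.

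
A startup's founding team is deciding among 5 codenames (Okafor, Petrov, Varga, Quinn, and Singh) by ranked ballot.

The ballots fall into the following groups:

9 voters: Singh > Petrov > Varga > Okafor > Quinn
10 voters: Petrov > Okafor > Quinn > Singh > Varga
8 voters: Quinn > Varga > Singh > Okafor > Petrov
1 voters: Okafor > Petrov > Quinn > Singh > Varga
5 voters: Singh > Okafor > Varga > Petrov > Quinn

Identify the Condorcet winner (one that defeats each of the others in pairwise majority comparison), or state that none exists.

There is no Condorcet winner

Head-to-head results (33 voters total):
Okafor vs Petrov: Petrov wins 19–14.
Okafor vs Varga: Varga wins 17–16.
Okafor vs Quinn: Okafor wins 25–8.
Okafor vs Singh: Singh wins 22–11.
Petrov vs Varga: Petrov wins 20–13.
Petrov vs Quinn: Petrov wins 25–8.
Petrov vs Singh: Singh wins 22–11.
Varga vs Quinn: Quinn wins 19–14.
Varga vs Singh: Singh wins 25–8.
Quinn vs Singh: Quinn wins 19–14.
No candidate beats all others: Okafor beats Quinn beats Varga beats Okafor, a majority cycle.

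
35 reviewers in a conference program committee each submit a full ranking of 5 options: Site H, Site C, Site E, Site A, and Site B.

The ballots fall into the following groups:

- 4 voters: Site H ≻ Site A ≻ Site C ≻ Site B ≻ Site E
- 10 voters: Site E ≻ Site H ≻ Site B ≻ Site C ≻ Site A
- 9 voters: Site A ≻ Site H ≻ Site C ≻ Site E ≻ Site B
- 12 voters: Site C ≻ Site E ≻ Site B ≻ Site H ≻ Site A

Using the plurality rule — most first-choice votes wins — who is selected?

Site C

First-place vote totals:
  Site H: 4
  Site C: 12
  Site E: 10
  Site A: 9
  Site B: 0
Site C has the most first-place votes.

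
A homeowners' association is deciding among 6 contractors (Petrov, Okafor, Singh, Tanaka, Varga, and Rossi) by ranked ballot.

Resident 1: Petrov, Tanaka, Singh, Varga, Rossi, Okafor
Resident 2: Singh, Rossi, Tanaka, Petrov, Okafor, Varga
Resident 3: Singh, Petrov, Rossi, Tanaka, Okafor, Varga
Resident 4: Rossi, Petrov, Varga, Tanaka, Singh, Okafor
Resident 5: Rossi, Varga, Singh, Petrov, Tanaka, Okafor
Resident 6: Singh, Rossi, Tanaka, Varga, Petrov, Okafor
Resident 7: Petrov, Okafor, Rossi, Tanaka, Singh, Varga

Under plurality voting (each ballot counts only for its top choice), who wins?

First-place vote totals:
  Petrov: 2
  Okafor: 0
  Singh: 3
  Tanaka: 0
  Varga: 0
  Rossi: 2
Singh has the most first-place votes.

Singh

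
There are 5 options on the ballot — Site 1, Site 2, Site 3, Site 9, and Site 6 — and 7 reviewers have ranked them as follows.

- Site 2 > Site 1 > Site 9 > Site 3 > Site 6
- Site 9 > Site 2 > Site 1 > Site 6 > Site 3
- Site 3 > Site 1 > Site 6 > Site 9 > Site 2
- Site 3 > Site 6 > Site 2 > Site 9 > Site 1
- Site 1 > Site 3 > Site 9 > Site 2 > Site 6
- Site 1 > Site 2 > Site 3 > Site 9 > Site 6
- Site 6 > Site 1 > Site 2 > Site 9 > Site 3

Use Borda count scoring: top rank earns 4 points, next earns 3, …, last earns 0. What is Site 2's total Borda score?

Borda scores:
  Site 1: 3 + 2 + 3 + 0 + 4 + 4 + 3 = 19
  Site 2: 4 + 3 + 0 + 2 + 1 + 3 + 2 = 15
  Site 3: 1 + 0 + 4 + 4 + 3 + 2 + 0 = 14
  Site 9: 2 + 4 + 1 + 1 + 2 + 1 + 1 = 12
  Site 6: 0 + 1 + 2 + 3 + 0 + 0 + 4 = 10

15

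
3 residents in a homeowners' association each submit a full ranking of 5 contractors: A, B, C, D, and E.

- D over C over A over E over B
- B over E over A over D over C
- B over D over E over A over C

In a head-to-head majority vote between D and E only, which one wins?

Ballots ranking D above E: 2.
Ballots ranking E above D: 1.
D wins the head-to-head, 2–1.

D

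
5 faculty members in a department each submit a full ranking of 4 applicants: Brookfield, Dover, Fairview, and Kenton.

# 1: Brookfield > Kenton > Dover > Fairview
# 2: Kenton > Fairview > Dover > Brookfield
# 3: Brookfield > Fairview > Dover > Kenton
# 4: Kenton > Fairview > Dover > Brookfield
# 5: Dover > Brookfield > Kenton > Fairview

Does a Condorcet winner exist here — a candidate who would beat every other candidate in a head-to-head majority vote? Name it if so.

Head-to-head results (5 voters total):
Brookfield vs Dover: Dover wins 3–2.
Brookfield vs Fairview: Brookfield wins 3–2.
Brookfield vs Kenton: Brookfield wins 3–2.
Dover vs Fairview: Fairview wins 3–2.
Dover vs Kenton: Kenton wins 3–2.
Fairview vs Kenton: Kenton wins 4–1.
No candidate beats all others: Brookfield beats Fairview beats Dover beats Brookfield, a majority cycle.

There is no Condorcet winner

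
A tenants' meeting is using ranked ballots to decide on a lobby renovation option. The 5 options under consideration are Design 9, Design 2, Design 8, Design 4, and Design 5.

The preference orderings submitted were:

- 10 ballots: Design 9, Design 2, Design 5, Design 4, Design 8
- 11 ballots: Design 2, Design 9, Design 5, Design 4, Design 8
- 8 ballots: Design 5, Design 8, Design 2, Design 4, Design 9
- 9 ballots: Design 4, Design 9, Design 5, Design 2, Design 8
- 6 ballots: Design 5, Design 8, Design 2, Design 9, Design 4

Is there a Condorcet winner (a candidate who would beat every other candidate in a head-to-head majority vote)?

No

Head-to-head results (44 voters total):
Design 9 vs Design 2: Design 2 wins 25–19.
Design 9 vs Design 8: Design 9 wins 30–14.
Design 9 vs Design 4: Design 9 wins 27–17.
Design 9 vs Design 5: Design 9 wins 30–14.
Design 2 vs Design 8: Design 2 wins 30–14.
Design 2 vs Design 4: Design 2 wins 35–9.
Design 2 vs Design 5: Design 5 wins 23–21.
Design 8 vs Design 4: Design 4 wins 30–14.
Design 8 vs Design 5: Design 5 wins 44–0.
Design 4 vs Design 5: Design 5 wins 35–9.
No candidate beats all others: Design 9 beats Design 5 beats Design 2 beats Design 9, a majority cycle.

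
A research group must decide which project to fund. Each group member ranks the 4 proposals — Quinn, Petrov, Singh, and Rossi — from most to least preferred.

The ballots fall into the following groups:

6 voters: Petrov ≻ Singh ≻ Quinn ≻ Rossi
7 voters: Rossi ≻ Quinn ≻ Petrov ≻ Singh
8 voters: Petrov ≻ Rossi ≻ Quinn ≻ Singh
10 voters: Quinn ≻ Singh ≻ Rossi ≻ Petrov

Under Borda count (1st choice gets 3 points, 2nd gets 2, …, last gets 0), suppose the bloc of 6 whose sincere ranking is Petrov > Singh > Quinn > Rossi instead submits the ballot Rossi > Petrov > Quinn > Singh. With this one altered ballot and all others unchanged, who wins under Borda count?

Borda totals with the altered ballot: Quinn 58, Petrov 43, Singh 20, Rossi 65.
The switch changes the winner from Quinn to Rossi.

Rossi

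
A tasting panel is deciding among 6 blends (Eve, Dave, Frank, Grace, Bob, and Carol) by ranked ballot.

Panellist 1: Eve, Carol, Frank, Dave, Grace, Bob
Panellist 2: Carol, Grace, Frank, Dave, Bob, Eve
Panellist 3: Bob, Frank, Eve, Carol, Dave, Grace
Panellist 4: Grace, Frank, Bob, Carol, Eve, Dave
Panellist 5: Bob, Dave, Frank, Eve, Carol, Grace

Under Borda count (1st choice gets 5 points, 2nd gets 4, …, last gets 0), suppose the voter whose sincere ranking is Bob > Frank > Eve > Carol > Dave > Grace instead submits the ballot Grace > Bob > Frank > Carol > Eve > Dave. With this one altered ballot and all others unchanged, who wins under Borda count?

Frank

Borda totals with the altered ballot: Eve 9, Dave 8, Frank 16, Grace 15, Bob 13, Carol 14.
The winner is unchanged: still Frank.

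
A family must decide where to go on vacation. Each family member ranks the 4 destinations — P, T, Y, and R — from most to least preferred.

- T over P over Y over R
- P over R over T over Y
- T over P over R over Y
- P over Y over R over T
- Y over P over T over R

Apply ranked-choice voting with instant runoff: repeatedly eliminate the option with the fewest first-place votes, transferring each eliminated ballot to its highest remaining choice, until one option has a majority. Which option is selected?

P

Round 1: P 2, T 2, Y 1, R 0. R has the fewest and is eliminated.
Round 2: P 2, T 2, Y 1. Y has the fewest and is eliminated.
Round 3: P 3, T 2. P has a majority.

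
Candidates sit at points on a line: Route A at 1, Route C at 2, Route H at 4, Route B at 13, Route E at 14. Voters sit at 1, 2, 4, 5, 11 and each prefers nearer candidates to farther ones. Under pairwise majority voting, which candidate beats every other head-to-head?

With single-peaked preferences on a line, the Condorcet winner is the candidate closest to the median voter.
The median voter (position 4) is closest to Route H at 4.
Check: Route H vs Route B — voters closer to Route H: 4 of 5.

Route H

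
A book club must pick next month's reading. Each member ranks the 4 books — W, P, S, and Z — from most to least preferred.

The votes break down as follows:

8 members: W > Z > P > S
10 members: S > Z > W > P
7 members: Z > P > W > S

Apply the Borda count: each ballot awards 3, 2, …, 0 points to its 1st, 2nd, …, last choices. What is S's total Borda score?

Borda scores:
  W: 8·3 + 10·1 + 7·1 = 41
  P: 8·1 + 10·0 + 7·2 = 22
  S: 8·0 + 10·3 + 7·0 = 30
  Z: 8·2 + 10·2 + 7·3 = 57

30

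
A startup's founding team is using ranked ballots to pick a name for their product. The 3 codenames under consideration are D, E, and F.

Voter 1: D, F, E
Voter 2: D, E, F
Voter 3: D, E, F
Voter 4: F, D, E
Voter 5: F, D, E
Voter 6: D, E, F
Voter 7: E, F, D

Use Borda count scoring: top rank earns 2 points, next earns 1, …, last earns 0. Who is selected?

D

Borda scores:
  D: 2 + 2 + 2 + 1 + 1 + 2 + 0 = 10
  E: 0 + 1 + 1 + 0 + 0 + 1 + 2 = 5
  F: 1 + 0 + 0 + 2 + 2 + 0 + 1 = 6
D has the highest total.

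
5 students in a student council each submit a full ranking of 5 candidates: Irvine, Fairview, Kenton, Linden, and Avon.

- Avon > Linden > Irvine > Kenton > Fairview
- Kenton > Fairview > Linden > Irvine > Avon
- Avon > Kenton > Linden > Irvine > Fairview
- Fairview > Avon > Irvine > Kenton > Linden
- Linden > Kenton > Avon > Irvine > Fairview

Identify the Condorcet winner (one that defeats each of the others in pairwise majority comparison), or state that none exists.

Avon

Head-to-head results (5 voters total):
Irvine vs Fairview: Irvine wins 3–2.
Irvine vs Kenton: Kenton wins 3–2.
Irvine vs Linden: Linden wins 4–1.
Irvine vs Avon: Avon wins 4–1.
Fairview vs Kenton: Kenton wins 4–1.
Fairview vs Linden: Linden wins 3–2.
Fairview vs Avon: Avon wins 3–2.
Kenton vs Linden: Kenton wins 3–2.
Kenton vs Avon: Avon wins 3–2.
Linden vs Avon: Avon wins 3–2.
Avon beats each rival — Irvine (4–1), Fairview (3–2), Kenton (3–2), Linden (3–2) — so Avon is the Condorcet winner.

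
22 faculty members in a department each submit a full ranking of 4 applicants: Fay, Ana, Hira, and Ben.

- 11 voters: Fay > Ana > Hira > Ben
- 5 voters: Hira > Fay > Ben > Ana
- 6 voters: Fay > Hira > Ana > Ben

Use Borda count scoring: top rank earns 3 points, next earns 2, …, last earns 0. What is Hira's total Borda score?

Borda scores:
  Fay: 11·3 + 5·2 + 6·3 = 61
  Ana: 11·2 + 5·0 + 6·1 = 28
  Hira: 11·1 + 5·3 + 6·2 = 38
  Ben: 11·0 + 5·1 + 6·0 = 5

38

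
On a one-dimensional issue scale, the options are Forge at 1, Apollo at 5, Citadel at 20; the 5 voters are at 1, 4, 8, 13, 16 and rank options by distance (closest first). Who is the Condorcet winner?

Apollo

With single-peaked preferences on a line, the Condorcet winner is the candidate closest to the median voter.
The median voter (position 8) is closest to Apollo at 5.
Check: Apollo vs Forge — voters closer to Apollo: 4 of 5.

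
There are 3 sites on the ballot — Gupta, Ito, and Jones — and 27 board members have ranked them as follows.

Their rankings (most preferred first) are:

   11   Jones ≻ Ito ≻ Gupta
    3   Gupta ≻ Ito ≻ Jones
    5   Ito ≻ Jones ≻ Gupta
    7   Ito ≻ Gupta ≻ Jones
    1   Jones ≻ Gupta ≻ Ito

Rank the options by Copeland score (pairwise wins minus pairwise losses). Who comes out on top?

Pairwise results:
  Gupta vs Ito: Ito wins 23–4.
  Gupta vs Jones: Jones wins 17–10.
  Ito vs Jones: Ito wins 15–12.
Copeland scores (wins − losses):
  Gupta: 0 − 2 = -2
  Ito: 2 − 0 = 2
  Jones: 1 − 1 = 0
Ito has the best Copeland score.

Ito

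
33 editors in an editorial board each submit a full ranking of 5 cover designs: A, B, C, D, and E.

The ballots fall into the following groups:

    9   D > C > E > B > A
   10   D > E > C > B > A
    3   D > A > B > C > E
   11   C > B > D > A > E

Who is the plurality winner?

First-place vote totals:
  A: 0
  B: 0
  C: 11
  D: 22
  E: 0
D has the most first-place votes.

D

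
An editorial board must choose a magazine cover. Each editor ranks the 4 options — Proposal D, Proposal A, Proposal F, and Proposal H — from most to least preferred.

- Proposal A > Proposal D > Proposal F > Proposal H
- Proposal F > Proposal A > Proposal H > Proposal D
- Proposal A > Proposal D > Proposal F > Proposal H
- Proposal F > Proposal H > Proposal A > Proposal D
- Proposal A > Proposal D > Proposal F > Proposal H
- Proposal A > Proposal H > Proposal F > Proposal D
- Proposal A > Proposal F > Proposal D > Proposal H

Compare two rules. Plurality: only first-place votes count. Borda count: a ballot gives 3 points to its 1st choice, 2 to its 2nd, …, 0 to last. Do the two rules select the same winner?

Plurality first-place counts: Proposal D 0, Proposal A 5, Proposal F 2, Proposal H 0 → Proposal A.
Borda totals: Proposal D 7, Proposal A 18, Proposal F 12, Proposal H 5 → Proposal A.
The two rules agree on Proposal A.

Yes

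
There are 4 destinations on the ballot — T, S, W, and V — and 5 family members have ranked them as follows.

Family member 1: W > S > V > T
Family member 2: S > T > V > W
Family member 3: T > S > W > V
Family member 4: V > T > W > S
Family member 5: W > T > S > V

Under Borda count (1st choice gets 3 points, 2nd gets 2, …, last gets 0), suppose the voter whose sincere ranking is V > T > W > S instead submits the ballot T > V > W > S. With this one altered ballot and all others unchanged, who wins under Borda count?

Borda totals with the altered ballot: T 10, S 8, W 8, V 4.
The winner is unchanged: still T.

T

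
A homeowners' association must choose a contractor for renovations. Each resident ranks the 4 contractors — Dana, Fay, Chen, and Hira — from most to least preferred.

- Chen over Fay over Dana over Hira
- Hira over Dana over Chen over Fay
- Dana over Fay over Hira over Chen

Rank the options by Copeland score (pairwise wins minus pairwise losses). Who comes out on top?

Dana

Pairwise results:
  Dana vs Fay: Dana wins 2–1.
  Dana vs Chen: Dana wins 2–1.
  Dana vs Hira: Dana wins 2–1.
  Fay vs Chen: Chen wins 2–1.
  Fay vs Hira: Fay wins 2–1.
  Chen vs Hira: Hira wins 2–1.
Copeland scores (wins − losses):
  Dana: 3 − 0 = 3
  Fay: 1 − 2 = -1
  Chen: 1 − 2 = -1
  Hira: 1 − 2 = -1
Dana has the best Copeland score.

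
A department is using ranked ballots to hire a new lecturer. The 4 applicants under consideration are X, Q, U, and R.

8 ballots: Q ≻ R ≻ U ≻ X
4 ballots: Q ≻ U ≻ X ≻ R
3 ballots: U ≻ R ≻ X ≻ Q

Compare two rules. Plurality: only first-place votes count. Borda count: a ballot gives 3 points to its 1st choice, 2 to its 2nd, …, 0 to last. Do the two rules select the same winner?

Plurality first-place counts: X 0, Q 12, U 3, R 0 → Q.
Borda totals: X 7, Q 36, U 25, R 22 → Q.
The two rules agree on Q.

Yes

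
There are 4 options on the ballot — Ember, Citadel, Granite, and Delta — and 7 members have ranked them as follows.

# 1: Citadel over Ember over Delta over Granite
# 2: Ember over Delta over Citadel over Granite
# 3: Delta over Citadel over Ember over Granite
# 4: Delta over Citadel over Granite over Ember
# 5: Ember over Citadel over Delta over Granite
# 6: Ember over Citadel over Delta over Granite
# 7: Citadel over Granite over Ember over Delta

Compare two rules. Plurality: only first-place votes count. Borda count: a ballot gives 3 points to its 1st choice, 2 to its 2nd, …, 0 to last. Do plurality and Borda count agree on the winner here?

Plurality first-place counts: Ember 3, Citadel 2, Granite 0, Delta 2 → Ember.
Borda totals: Ember 13, Citadel 15, Granite 3, Delta 11 → Citadel.
The two rules disagree: plurality picks Ember, Borda picks Citadel.

No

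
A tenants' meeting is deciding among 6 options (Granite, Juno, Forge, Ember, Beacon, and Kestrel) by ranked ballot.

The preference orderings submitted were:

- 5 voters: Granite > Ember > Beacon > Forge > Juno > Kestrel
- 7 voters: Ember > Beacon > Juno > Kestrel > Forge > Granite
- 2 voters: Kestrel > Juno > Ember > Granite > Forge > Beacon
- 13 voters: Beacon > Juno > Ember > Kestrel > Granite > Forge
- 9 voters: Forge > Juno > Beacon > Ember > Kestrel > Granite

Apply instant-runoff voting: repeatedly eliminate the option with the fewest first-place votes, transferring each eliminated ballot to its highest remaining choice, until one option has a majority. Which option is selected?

Round 1: Beacon 13, Forge 9, Ember 7, Granite 5, Kestrel 2, Juno 0. Juno has the fewest and is eliminated.
Round 2: Beacon 13, Forge 9, Ember 7, Granite 5, Kestrel 2. Kestrel has the fewest and is eliminated.
Round 3: Beacon 13, Forge 9, Ember 9, Granite 5. Granite has the fewest and is eliminated.
Round 4: Ember 14, Beacon 13, Forge 9. Forge has the fewest and is eliminated.
Round 5: Beacon 22, Ember 14. Beacon has a majority.

Beacon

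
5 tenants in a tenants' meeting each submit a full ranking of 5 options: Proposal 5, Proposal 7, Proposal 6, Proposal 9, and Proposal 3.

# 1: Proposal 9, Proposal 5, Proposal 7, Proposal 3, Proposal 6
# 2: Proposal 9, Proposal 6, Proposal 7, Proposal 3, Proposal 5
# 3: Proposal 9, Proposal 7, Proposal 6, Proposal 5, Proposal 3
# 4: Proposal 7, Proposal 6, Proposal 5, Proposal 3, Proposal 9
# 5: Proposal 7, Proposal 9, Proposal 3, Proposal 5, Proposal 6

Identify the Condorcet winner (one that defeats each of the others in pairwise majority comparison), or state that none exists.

Head-to-head results (5 voters total):
Proposal 5 vs Proposal 7: Proposal 7 wins 4–1.
Proposal 5 vs Proposal 6: Proposal 6 wins 3–2.
Proposal 5 vs Proposal 9: Proposal 9 wins 4–1.
Proposal 5 vs Proposal 3: Proposal 5 wins 3–2.
Proposal 7 vs Proposal 6: Proposal 7 wins 4–1.
Proposal 7 vs Proposal 9: Proposal 9 wins 3–2.
Proposal 7 vs Proposal 3: Proposal 7 wins 5–0.
Proposal 6 vs Proposal 9: Proposal 9 wins 4–1.
Proposal 6 vs Proposal 3: Proposal 6 wins 3–2.
Proposal 9 vs Proposal 3: Proposal 9 wins 4–1.
Proposal 9 beats each rival — Proposal 5 (4–1), Proposal 7 (3–2), Proposal 6 (4–1), Proposal 3 (4–1) — so Proposal 9 is the Condorcet winner.

Proposal 9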